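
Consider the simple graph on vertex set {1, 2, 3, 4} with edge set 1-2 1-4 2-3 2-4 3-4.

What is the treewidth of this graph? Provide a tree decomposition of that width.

Treewidth 2.
One optimal decomposition is:
Bags: B1 = {2, 3, 4}  B2 = {1, 2, 4}
Tree: B1–B2

Each bag holds 3 vertices, so the decomposition has width 2, which upper-bounds the treewidth. On the other hand G contains the 3-clique {1, 2, 4}. A clique must lie in a single bag of any decomposition, so no decomposition can have width below 2. The upper and lower bounds meet at 2, so that is the treewidth.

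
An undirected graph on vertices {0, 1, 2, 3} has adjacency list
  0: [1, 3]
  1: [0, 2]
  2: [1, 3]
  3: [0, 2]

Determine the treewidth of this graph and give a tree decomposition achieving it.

Treewidth 2.
One optimal decomposition is:
Bags: B1 = {0, 1, 3}  B2 = {1, 2, 3}
Tree: B1–B2

The largest bag has 3 vertices, giving width 2; this decomposition certifies tw(G) ≤ 2. Since 3–0–1–2–3 is a cycle in G, G is not acyclic. Forests are exactly the graphs of treewidth ≤ 1, so tw(G) ≥ 2. Therefore the treewidth is 2.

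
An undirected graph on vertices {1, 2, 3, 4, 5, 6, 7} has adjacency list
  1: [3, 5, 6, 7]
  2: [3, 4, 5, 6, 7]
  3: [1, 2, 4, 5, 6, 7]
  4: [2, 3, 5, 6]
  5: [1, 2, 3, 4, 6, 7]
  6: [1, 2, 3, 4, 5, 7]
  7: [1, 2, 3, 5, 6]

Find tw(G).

A width-4 tree decomposition is:
Bags: B1 = {2, 3, 5, 6, 7}  B2 = {1, 3, 5, 6, 7}  B3 = {2, 3, 4, 5, 6}
Tree: B1–B2, B1–B3
Every bag has size at most 5, so the width is 5 − 1 = 4 and tw(G) ≤ 4. For the lower bound, the 5 vertices {1, 3, 5, 6, 7} are pairwise adjacent, and any tree decomposition puts a clique entirely inside one bag — forcing width ≥ 4. Hence tw(G) = 4 exactly.

4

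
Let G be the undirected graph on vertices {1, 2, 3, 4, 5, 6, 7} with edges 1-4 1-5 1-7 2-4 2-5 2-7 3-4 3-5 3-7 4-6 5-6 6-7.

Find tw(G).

A width-3 tree decomposition is:
Bags: B1 = {1, 4, 5, 7}  B2 = {2, 4, 5, 7}  B3 = {4, 5, 6, 7}  B4 = {3, 4, 5, 7}
Tree: B1–B2, B2–B3, B3–B4
Each bag holds 4 vertices, so the decomposition has width 3, which upper-bounds the treewidth. For the lower bound: the 4 vertex sets {1,7}, {2,4}, {5}, {6} are disjoint, each induces a connected subgraph, and every pair is joined by at least one edge of G. Contracting each set to a single vertex therefore yields K_{4} as a minor, and since treewidth is minor-monotone, tw(G) ≥ tw(K_{4}) = 3. Combining the bounds, tw(G) = 3.

3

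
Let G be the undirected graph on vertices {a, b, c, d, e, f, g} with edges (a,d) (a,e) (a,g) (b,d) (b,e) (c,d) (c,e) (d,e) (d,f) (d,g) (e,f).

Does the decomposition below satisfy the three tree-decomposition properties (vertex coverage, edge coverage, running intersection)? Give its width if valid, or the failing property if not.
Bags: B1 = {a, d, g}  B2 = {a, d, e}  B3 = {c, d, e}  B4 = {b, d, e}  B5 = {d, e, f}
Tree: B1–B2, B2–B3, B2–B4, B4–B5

Yes; width 2.

Vertex coverage: the bags together contain {a, b, c, d, e, f, g}, the full vertex set. Edge coverage: each edge of G has both endpoints in at least one bag. Running intersection: for every vertex, the bags containing it form a connected subtree. All three properties hold, so this is a valid tree decomposition of width max|bag| − 1 = 2, and hence tw(G) ≤ 2.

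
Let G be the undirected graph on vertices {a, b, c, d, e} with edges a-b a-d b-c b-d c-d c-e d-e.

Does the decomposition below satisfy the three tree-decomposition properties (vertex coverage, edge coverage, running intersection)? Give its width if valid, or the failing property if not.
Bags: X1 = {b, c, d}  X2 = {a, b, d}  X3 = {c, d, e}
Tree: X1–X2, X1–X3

Every vertex of G appears in some bag (union = {a, b, c, d, e}); every edge is covered by a bag; and for each vertex v the set of bags containing v is connected in the bag tree. The decomposition is therefore valid. The largest bag has 3 vertices, so the width is 2.

Yes; width 2.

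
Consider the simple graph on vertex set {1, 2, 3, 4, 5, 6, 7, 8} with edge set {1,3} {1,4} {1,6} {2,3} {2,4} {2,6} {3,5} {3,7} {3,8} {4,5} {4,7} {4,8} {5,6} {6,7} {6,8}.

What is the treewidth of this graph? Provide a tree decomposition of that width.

Treewidth 3.
Bags: B1 = {2, 3, 4, 6}  B2 = {3, 4, 5, 6}  B3 = {3, 4, 6, 7}  B4 = {3, 4, 6, 8}  B5 = {1, 3, 4, 6}
Tree: B1–B2, B2–B3, B3–B4, B4–B5

Every bag has size at most 4, so the width is 4 − 1 = 3 and tw(G) ≤ 3. For the lower bound: the 4 vertex sets {2,6}, {3,5}, {4}, {7} are disjoint, each induces a connected subgraph, and every pair is joined by at least one edge of G. Contracting each set to a single vertex therefore yields K_{4} as a minor, and since treewidth is minor-monotone, tw(G) ≥ tw(K_{4}) = 3. Combining the bounds, tw(G) = 3.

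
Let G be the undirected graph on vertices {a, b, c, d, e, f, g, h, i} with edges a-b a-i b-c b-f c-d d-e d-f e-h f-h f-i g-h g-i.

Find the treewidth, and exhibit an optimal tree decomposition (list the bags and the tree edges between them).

Treewidth 3.
One optimal decomposition is:
Bags: B1 = {d, e, g, h}  B2 = {d, f, g, h}  B3 = {d, f, g, i}  B4 = {c, d, f, i}  B5 = {b, c, f, i}  B6 = {a, b, c, i}
Tree: B1–B2, B2–B3, B3–B4, B4–B5, B5–B6

The largest bag has 4 vertices, giving width 3; this decomposition certifies tw(G) ≤ 3. For the lower bound: the 4 vertex sets {e,g,h}, {d}, {f}, {a,b,c,i} are disjoint, each induces a connected subgraph, and every pair is joined by at least one edge of G. Contracting each set to a single vertex therefore yields K_{4} as a minor, and since treewidth is minor-monotone, tw(G) ≥ tw(K_{4}) = 3. Hence tw(G) = 3 exactly.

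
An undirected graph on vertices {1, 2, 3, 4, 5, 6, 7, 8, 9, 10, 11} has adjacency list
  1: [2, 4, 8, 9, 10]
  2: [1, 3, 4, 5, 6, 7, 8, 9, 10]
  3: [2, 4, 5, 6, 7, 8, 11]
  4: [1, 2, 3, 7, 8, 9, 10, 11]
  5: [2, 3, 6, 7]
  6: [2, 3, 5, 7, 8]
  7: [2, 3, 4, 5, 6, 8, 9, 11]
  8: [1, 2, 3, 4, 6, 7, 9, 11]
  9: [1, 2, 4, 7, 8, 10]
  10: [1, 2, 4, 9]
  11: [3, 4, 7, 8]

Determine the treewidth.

A width-4 tree decomposition is:
Bags: B1 = {2, 3, 4, 7, 8}  B2 = {2, 3, 6, 7, 8}  B3 = {2, 4, 7, 8, 9}  B4 = {2, 3, 5, 6, 7}  B5 = {1, 2, 4, 8, 9}  B6 = {1, 2, 4, 9, 10}  B7 = {3, 4, 7, 8, 11}
Tree: B1–B2, B1–B3, B2–B4, B3–B5, B5–B6, B1–B7
The largest bag has 5 vertices, giving width 4; this decomposition certifies tw(G) ≤ 4. For the lower bound, the 5 vertices {1, 2, 4, 8, 9} are pairwise adjacent, and any tree decomposition puts a clique entirely inside one bag — forcing width ≥ 4. Combining the bounds, tw(G) = 4.

4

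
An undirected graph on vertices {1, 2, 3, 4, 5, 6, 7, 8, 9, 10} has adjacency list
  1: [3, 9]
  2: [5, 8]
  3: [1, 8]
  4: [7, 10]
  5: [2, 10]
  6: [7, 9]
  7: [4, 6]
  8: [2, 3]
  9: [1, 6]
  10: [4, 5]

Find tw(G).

2

A width-2 tree decomposition is:
Bags: B1 = {2, 3, 8}  B2 = {1, 2, 3}  B3 = {1, 2, 9}  B4 = {2, 6, 9}  B5 = {2, 6, 7}  B6 = {2, 4, 7}  B7 = {2, 4, 10}  B8 = {2, 5, 10}
Tree: B1–B2, B2–B3, B3–B4, B4–B5, B5–B6, B6–B7, B7–B8
Each bag holds 3 vertices, so the decomposition has width 2, which upper-bounds the treewidth. The edges 2–8–3–1–9–6–7–4–10–5–2 form a cycle, so G is not a tree and its treewidth is at least 2. Therefore the treewidth is 2.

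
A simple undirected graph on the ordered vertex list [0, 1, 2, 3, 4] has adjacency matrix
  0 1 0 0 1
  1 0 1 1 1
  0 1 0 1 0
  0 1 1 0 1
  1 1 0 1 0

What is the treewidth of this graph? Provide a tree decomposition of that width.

Treewidth 2.
One optimal decomposition is:
Bags: B1 = {1, 3, 4}  B2 = {1, 2, 3}  B3 = {0, 1, 4}
Tree: B1–B2, B1–B3

Each bag holds 3 vertices, so the decomposition has width 2, which upper-bounds the treewidth. For the lower bound, the 3 vertices {0, 1, 4} are pairwise adjacent, and any tree decomposition puts a clique entirely inside one bag — forcing width ≥ 2. Hence tw(G) = 2 exactly.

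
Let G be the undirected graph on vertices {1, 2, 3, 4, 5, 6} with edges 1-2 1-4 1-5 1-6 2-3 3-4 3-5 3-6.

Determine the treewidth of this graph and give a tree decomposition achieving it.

Each bag holds 3 vertices, so the decomposition has width 2, which upper-bounds the treewidth. The edges 2–3–5–1–2 form a cycle, so G is not a tree and its treewidth is at least 2. Therefore the treewidth is 2.

Treewidth 2.
One such decomposition:
Bags: B1 = {1, 2, 3}  B2 = {1, 3, 5}  B3 = {1, 3, 4}  B4 = {1, 3, 6}
Tree: B1–B2, B2–B3, B3–B4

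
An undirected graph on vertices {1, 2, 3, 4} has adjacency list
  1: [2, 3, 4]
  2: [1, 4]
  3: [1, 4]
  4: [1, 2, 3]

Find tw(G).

A width-2 tree decomposition is:
Bags: B1 = {1, 3, 4}  B2 = {1, 2, 4}
Tree: B1–B2
Each bag holds 3 vertices, so the decomposition has width 2, which upper-bounds the treewidth. Conversely, {1, 2, 4} is a clique of size 3, and the vertices of any clique must share a bag in every tree decomposition; so some bag has ≥ 3 vertices and tw(G) ≥ 2. Hence tw(G) = 2 exactly.

2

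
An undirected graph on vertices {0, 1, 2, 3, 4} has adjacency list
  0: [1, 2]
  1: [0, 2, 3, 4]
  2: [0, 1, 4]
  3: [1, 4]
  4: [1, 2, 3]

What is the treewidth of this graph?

2

A width-2 tree decomposition is:
Bags: B1 = {1, 2, 4}  B2 = {0, 1, 2}  B3 = {1, 3, 4}
Tree: B1–B2, B1–B3
Every bag has size at most 3, so the width is 3 − 1 = 2 and tw(G) ≤ 2. For the lower bound, the 3 vertices {0, 1, 2} are pairwise adjacent, and any tree decomposition puts a clique entirely inside one bag — forcing width ≥ 2. The upper and lower bounds meet at 2, so that is the treewidth.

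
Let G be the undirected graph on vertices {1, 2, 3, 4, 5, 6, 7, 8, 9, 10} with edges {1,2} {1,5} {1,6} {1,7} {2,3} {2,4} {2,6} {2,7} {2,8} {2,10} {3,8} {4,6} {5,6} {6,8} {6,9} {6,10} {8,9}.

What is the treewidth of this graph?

A width-2 tree decomposition is:
Bags: B1 = {2, 6, 8}  B2 = {6, 8, 9}  B3 = {1, 2, 6}  B4 = {1, 5, 6}  B5 = {2, 4, 6}  B6 = {1, 2, 7}  B7 = {2, 3, 8}  B8 = {2, 6, 10}
Tree: B1–B2, B1–B3, B3–B4, B3–B5, B3–B6, B1–B7, B1–B8
The largest bag has 3 vertices, giving width 2; this decomposition certifies tw(G) ≤ 2. On the other hand G contains the 3-clique {6, 8, 9}. A clique must lie in a single bag of any decomposition, so no decomposition can have width below 2. Therefore the treewidth is 2.

2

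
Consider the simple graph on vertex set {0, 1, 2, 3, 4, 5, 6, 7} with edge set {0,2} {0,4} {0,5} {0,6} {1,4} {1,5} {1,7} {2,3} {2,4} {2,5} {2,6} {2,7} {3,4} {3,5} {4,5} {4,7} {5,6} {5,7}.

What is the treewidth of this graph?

A width-3 tree decomposition is:
Bags: B1 = {2, 3, 4, 5}  B2 = {2, 4, 5, 7}  B3 = {0, 2, 4, 5}  B4 = {1, 4, 5, 7}  B5 = {0, 2, 5, 6}
Tree: B1–B2, B1–B3, B2–B4, B3–B5
Each bag holds 4 vertices, so the decomposition has width 3, which upper-bounds the treewidth. Conversely, {1, 4, 5, 7} is a clique of size 4, and the vertices of any clique must share a bag in every tree decomposition; so some bag has ≥ 4 vertices and tw(G) ≥ 3. The upper and lower bounds meet at 3, so that is the treewidth.

3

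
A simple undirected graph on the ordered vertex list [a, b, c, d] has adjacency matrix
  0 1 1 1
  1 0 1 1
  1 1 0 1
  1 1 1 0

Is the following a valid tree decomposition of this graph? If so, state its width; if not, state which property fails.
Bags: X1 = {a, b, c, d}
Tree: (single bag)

Every vertex of G appears in some bag (union = {a, b, c, d}); every edge is covered by a bag; and for each vertex v the set of bags containing v is connected in the bag tree. The decomposition is therefore valid. The largest bag has 4 vertices, so the width is 3.

Yes; width 3.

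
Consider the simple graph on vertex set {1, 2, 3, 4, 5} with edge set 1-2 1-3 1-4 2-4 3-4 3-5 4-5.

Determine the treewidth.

A width-2 tree decomposition is:
Bags: B1 = {1, 2, 4}  B2 = {1, 3, 4}  B3 = {3, 4, 5}
Tree: B1–B2, B2–B3
Each bag holds 3 vertices, so the decomposition has width 2, which upper-bounds the treewidth. For the lower bound, the 3 vertices {1, 2, 4} are pairwise adjacent, and any tree decomposition puts a clique entirely inside one bag — forcing width ≥ 2. Hence tw(G) = 2 exactly.

2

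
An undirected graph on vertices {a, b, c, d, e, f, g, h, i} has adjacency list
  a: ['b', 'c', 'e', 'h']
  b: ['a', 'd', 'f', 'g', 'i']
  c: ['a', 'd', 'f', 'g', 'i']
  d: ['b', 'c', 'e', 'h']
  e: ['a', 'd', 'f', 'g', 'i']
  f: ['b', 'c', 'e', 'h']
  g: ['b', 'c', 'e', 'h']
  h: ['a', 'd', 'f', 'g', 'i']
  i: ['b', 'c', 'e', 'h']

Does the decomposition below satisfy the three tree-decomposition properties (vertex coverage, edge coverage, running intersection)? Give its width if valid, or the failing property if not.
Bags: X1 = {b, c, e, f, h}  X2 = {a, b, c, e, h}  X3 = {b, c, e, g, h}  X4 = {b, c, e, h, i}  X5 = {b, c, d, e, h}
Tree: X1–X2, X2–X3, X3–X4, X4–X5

Yes; width 4.

Vertex coverage: the bags together contain {a, b, c, d, e, f, g, h, i}, the full vertex set. Edge coverage: each edge of G has both endpoints in at least one bag. Running intersection: for every vertex, the bags containing it form a connected subtree. All three properties hold, so this is a valid tree decomposition of width max|bag| − 1 = 4, and hence tw(G) ≤ 4.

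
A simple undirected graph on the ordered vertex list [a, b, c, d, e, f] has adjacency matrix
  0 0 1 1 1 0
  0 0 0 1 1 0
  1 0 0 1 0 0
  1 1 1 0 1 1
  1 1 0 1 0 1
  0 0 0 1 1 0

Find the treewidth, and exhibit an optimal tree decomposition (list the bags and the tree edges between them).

Every bag has size at most 3, so the width is 3 − 1 = 2 and tw(G) ≤ 2. For the lower bound, the 3 vertices {d, e, f} are pairwise adjacent, and any tree decomposition puts a clique entirely inside one bag — forcing width ≥ 2. Therefore the treewidth is 2.

Treewidth 2.
One such decomposition:
Bags: B1 = {d, e, f}  B2 = {b, d, e}  B3 = {a, d, e}  B4 = {a, c, d}
Tree: B1–B2, B1–B3, B3–B4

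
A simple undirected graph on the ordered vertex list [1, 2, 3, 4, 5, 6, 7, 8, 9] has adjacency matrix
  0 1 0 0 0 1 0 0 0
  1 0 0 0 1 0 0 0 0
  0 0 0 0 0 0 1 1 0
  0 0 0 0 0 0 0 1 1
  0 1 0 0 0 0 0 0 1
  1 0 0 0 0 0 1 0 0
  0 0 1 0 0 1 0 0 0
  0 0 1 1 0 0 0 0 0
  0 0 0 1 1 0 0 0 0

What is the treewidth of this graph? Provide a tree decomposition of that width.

Treewidth 2.
Bags: B1 = {4, 5, 9}  B2 = {4, 5, 8}  B3 = {3, 5, 8}  B4 = {3, 5, 7}  B5 = {5, 6, 7}  B6 = {1, 5, 6}  B7 = {1, 2, 5}
Tree: B1–B2, B2–B3, B3–B4, B4–B5, B5–B6, B6–B7

The largest bag has 3 vertices, giving width 2; this decomposition certifies tw(G) ≤ 2. Since 5–9–4–8–3–7–6–1–2–5 is a cycle in G, G is not acyclic. Forests are exactly the graphs of treewidth ≤ 1, so tw(G) ≥ 2. Hence tw(G) = 2 exactly.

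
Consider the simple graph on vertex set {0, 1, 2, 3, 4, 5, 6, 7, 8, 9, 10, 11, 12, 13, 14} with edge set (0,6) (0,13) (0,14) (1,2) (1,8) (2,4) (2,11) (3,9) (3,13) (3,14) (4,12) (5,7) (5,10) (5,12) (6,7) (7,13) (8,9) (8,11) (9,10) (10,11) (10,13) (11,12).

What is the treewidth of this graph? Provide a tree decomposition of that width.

Treewidth 3.
Bags: B1 = {1, 2, 4, 12}  B2 = {1, 2, 11, 12}  B3 = {1, 8, 11, 12}  B4 = {5, 8, 11, 12}  B5 = {5, 8, 10, 11}  B6 = {5, 8, 9, 10}  B7 = {5, 7, 9, 10}  B8 = {7, 9, 10, 13}  B9 = {3, 7, 9, 13}  B10 = {3, 6, 7, 13}  B11 = {0, 3, 6, 13}  B12 = {0, 3, 6, 14}
Tree: B1–B2, B2–B3, B3–B4, B4–B5, B5–B6, B6–B7, B7–B8, B8–B9, B9–B10, B10–B11, B11–B12

Every bag has size at most 4, so the width is 4 − 1 = 3 and tw(G) ≤ 3. For the lower bound: the 4 vertex sets {1,2,4}, {12}, {11}, {5,8,9,10} are disjoint, each induces a connected subgraph, and every pair is joined by at least one edge of G. Contracting each set to a single vertex therefore yields K_{4} as a minor, and since treewidth is minor-monotone, tw(G) ≥ tw(K_{4}) = 3. Combining the bounds, tw(G) = 3.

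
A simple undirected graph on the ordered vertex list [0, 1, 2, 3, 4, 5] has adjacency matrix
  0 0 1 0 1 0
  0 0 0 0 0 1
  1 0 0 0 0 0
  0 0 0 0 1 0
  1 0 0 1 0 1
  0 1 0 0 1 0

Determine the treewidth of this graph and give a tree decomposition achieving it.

Each bag holds 2 vertices, so the decomposition has width 1, which upper-bounds the treewidth. Any graph with an edge has treewidth ≥ 1, and G has the edge 0–4. Combining the bounds, tw(G) = 1.

Treewidth 1.
One optimal decomposition is:
Bags: B1 = {0, 4}  B2 = {3, 4}  B3 = {4, 5}  B4 = {0, 2}  B5 = {1, 5}
Tree: B1–B2, B2–B3, B1–B4, B3–B5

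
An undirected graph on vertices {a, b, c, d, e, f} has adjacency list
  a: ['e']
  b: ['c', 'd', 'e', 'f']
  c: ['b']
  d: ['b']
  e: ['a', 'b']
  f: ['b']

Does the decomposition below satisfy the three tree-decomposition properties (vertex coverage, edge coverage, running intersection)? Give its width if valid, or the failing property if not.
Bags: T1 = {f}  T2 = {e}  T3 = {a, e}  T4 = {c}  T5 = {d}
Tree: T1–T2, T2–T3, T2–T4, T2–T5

No — vertex b appears in no bag.

A tree decomposition must satisfy three properties: every vertex lies in some bag; for every edge, both endpoints lie together in some bag; and for every vertex, the bags containing it form a connected subtree. Here vertex b appears in no bag, so the decomposition is invalid.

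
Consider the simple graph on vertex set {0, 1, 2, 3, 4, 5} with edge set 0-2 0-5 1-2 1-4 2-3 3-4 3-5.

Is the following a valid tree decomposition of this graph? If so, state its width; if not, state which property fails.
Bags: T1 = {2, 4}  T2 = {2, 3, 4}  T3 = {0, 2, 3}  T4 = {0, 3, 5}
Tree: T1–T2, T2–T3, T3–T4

A tree decomposition must satisfy three properties: every vertex lies in some bag; for every edge, both endpoints lie together in some bag; and for every vertex, the bags containing it form a connected subtree. Here vertex 1 appears in no bag, so the decomposition is invalid.

No — vertex 1 appears in no bag.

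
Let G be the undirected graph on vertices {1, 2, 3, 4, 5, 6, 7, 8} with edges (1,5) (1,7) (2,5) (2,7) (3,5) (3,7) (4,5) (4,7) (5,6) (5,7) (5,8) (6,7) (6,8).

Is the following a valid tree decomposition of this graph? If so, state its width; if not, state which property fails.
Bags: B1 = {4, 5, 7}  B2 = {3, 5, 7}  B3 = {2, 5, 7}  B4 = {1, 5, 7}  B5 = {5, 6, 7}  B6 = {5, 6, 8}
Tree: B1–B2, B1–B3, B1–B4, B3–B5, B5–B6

Checking the three conditions: (i) the bags cover all of {1, 2, 3, 4, 5, 6, 7, 8}; (ii) for each edge, some bag contains both endpoints; (iii) the bags containing any fixed vertex form a subtree. All hold, so the decomposition is valid with width 3 − 1 = 2.

Yes; width 2.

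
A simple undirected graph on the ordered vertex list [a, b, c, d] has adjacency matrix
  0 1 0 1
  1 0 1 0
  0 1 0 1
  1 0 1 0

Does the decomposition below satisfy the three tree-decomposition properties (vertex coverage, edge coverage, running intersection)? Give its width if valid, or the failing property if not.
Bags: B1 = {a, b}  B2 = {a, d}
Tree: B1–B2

A tree decomposition must satisfy three properties: every vertex lies in some bag; for every edge, both endpoints lie together in some bag; and for every vertex, the bags containing it form a connected subtree. Here vertex c appears in no bag, so the decomposition is invalid.

No — vertex c appears in no bag.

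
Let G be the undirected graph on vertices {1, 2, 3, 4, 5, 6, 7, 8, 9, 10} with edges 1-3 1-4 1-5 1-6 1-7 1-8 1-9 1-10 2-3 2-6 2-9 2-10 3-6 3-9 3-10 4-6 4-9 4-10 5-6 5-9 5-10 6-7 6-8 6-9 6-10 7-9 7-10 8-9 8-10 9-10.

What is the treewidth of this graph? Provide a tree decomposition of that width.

Treewidth 4.
Bags: B1 = {1, 4, 6, 9, 10}  B2 = {1, 5, 6, 9, 10}  B3 = {1, 3, 6, 9, 10}  B4 = {2, 3, 6, 9, 10}  B5 = {1, 6, 8, 9, 10}  B6 = {1, 6, 7, 9, 10}
Tree: B1–B2, B1–B3, B3–B4, B2–B5, B2–B6

Every bag has size at most 5, so the width is 5 − 1 = 4 and tw(G) ≤ 4. Conversely, {1, 3, 6, 9, 10} is a clique of size 5, and the vertices of any clique must share a bag in every tree decomposition; so some bag has ≥ 5 vertices and tw(G) ≥ 4. Combining the bounds, tw(G) = 4.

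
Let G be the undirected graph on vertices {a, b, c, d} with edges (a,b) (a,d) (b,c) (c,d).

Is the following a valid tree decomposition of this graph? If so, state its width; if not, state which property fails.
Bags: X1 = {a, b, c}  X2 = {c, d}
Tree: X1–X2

A tree decomposition must satisfy three properties: every vertex lies in some bag; for every edge, both endpoints lie together in some bag; and for every vertex, the bags containing it form a connected subtree. Here edge (a,d) lies in no bag, so the decomposition is invalid.

No — edge (a,d) lies in no bag.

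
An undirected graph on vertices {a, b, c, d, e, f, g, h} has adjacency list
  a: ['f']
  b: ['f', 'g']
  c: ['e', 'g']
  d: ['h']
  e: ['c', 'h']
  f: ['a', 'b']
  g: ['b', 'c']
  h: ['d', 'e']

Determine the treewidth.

1

A width-1 tree decomposition is:
Bags: B1 = {d, h}  B2 = {e, h}  B3 = {c, e}  B4 = {c, g}  B5 = {b, g}  B6 = {b, f}  B7 = {a, f}
Tree: B1–B2, B2–B3, B3–B4, B4–B5, B5–B6, B6–B7
Every bag has size at most 2, so the width is 2 − 1 = 1 and tw(G) ≤ 1. Any graph with an edge has treewidth ≥ 1, and G has the edge d–h. The upper and lower bounds meet at 1, so that is the treewidth.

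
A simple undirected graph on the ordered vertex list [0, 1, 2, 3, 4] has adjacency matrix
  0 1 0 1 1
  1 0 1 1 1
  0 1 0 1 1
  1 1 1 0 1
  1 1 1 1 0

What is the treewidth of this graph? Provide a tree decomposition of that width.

Each bag holds 4 vertices, so the decomposition has width 3, which upper-bounds the treewidth. On the other hand G contains the 4-clique {0, 1, 3, 4}. A clique must lie in a single bag of any decomposition, so no decomposition can have width below 3. Combining the bounds, tw(G) = 3.

Treewidth 3.
Bags: B1 = {0, 1, 3, 4}  B2 = {1, 2, 3, 4}
Tree: B1–B2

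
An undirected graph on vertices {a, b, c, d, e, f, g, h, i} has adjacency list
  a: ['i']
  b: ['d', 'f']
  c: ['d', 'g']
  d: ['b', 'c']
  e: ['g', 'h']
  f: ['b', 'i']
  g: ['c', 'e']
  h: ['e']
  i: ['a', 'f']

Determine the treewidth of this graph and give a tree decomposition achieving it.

Treewidth 1.
Bags: B1 = {a, i}  B2 = {f, i}  B3 = {b, f}  B4 = {b, d}  B5 = {c, d}  B6 = {c, g}  B7 = {e, g}  B8 = {e, h}
Tree: B1–B2, B2–B3, B3–B4, B4–B5, B5–B6, B6–B7, B7–B8

Every bag has size at most 2, so the width is 2 − 1 = 1 and tw(G) ≤ 1. Any graph with an edge has treewidth ≥ 1, and G has the edge a–i. The upper and lower bounds meet at 1, so that is the treewidth.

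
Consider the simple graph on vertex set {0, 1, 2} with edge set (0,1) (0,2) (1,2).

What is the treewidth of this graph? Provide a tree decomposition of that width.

A single bag containing all 3 vertices is trivially a valid decomposition of width 2. For the lower bound, the 3 vertices {0, 1, 2} are pairwise adjacent, and any tree decomposition puts a clique entirely inside one bag — forcing width ≥ 2. Hence tw(G) = 2 exactly.

Treewidth 2.
One optimal decomposition is:
Bags: B1 = {0, 1, 2}
Tree: (single bag)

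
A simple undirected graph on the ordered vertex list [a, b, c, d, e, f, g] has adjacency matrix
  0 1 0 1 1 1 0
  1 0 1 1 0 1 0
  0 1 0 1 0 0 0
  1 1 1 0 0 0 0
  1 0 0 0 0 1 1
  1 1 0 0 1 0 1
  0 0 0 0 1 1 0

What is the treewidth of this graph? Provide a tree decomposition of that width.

Treewidth 2.
One optimal decomposition is:
Bags: B1 = {a, b, f}  B2 = {a, e, f}  B3 = {a, b, d}  B4 = {b, c, d}  B5 = {e, f, g}
Tree: B1–B2, B1–B3, B3–B4, B2–B5

The largest bag has 3 vertices, giving width 2; this decomposition certifies tw(G) ≤ 2. For the lower bound, the 3 vertices {b, c, d} are pairwise adjacent, and any tree decomposition puts a clique entirely inside one bag — forcing width ≥ 2. The upper and lower bounds meet at 2, so that is the treewidth.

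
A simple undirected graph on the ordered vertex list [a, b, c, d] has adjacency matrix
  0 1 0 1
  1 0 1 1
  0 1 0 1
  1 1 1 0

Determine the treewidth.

A width-2 tree decomposition is:
Bags: B1 = {a, b, d}  B2 = {b, c, d}
Tree: B1–B2
Each bag holds 3 vertices, so the decomposition has width 2, which upper-bounds the treewidth. On the other hand G contains the 3-clique {b, c, d}. A clique must lie in a single bag of any decomposition, so no decomposition can have width below 2. Combining the bounds, tw(G) = 2.

2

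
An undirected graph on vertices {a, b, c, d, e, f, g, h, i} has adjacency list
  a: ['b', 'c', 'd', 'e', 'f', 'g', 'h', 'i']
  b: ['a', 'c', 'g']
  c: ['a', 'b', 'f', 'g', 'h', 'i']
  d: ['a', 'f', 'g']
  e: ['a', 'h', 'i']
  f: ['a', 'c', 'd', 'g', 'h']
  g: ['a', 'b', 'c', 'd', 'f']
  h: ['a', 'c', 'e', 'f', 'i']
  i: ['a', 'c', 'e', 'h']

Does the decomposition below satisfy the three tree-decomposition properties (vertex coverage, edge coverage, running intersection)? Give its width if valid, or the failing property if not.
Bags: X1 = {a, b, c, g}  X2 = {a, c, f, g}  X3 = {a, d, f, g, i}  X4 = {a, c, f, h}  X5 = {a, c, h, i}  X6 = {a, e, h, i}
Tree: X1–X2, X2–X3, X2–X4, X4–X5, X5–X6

A tree decomposition must satisfy three properties: every vertex lies in some bag; for every edge, both endpoints lie together in some bag; and for every vertex, the bags containing it form a connected subtree. Here bags containing vertex i are not connected in the tree, so the decomposition is invalid.

No — bags containing vertex i are not connected in the tree.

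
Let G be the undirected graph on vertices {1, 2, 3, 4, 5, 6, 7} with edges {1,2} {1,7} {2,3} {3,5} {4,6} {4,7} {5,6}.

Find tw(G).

2

A width-2 tree decomposition is:
Bags: B1 = {1, 4, 7}  B2 = {1, 4, 6}  B3 = {1, 5, 6}  B4 = {1, 3, 5}  B5 = {1, 2, 3}
Tree: B1–B2, B2–B3, B3–B4, B4–B5
The largest bag has 3 vertices, giving width 2; this decomposition certifies tw(G) ≤ 2. Since 1–7–4–6–5–3–2–1 is a cycle in G, G is not acyclic. Forests are exactly the graphs of treewidth ≤ 1, so tw(G) ≥ 2. Therefore the treewidth is 2.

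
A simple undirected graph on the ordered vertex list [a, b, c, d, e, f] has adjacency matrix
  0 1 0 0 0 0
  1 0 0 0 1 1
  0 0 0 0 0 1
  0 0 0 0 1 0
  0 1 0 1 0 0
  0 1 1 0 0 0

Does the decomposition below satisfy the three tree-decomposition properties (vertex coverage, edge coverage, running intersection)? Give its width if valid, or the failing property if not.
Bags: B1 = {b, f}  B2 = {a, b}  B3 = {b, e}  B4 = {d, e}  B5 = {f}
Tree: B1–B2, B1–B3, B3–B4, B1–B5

A tree decomposition must satisfy three properties: every vertex lies in some bag; for every edge, both endpoints lie together in some bag; and for every vertex, the bags containing it form a connected subtree. Here vertex c appears in no bag, so the decomposition is invalid.

No — vertex c appears in no bag.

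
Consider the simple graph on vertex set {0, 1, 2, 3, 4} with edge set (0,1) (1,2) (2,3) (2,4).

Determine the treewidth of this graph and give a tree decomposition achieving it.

Each bag holds 2 vertices, so the decomposition has width 1, which upper-bounds the treewidth. G has an edge, so its treewidth is at least 1. Therefore the treewidth is 1.

Treewidth 1.
One such decomposition:
Bags: B1 = {1, 2}  B2 = {2, 3}  B3 = {2, 4}  B4 = {0, 1}
Tree: B1–B2, B1–B3, B1–B4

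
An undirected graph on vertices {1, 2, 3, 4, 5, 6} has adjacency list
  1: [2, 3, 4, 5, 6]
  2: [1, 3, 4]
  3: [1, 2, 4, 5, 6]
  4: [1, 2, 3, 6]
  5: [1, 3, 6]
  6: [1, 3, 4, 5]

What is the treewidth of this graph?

3

A width-3 tree decomposition is:
Bags: B1 = {1, 3, 5, 6}  B2 = {1, 3, 4, 6}  B3 = {1, 2, 3, 4}
Tree: B1–B2, B2–B3
Every bag has size at most 4, so the width is 4 − 1 = 3 and tw(G) ≤ 3. For the lower bound, the 4 vertices {1, 2, 3, 4} are pairwise adjacent, and any tree decomposition puts a clique entirely inside one bag — forcing width ≥ 3. Hence tw(G) = 3 exactly.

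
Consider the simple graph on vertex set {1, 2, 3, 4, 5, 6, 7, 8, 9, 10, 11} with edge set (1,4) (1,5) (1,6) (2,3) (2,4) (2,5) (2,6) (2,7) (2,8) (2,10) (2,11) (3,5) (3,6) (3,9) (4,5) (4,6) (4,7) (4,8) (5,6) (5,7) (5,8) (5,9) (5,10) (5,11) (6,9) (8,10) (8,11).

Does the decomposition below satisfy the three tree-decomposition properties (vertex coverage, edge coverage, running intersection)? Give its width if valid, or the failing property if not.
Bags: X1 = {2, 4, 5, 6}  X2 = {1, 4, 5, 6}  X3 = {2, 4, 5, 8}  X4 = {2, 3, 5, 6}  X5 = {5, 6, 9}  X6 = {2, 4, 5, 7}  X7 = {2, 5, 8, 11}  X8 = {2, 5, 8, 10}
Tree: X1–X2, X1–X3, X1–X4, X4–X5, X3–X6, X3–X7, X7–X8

No — edge (3,9) lies in no bag.

A tree decomposition must satisfy three properties: every vertex lies in some bag; for every edge, both endpoints lie together in some bag; and for every vertex, the bags containing it form a connected subtree. Here edge (3,9) lies in no bag, so the decomposition is invalid.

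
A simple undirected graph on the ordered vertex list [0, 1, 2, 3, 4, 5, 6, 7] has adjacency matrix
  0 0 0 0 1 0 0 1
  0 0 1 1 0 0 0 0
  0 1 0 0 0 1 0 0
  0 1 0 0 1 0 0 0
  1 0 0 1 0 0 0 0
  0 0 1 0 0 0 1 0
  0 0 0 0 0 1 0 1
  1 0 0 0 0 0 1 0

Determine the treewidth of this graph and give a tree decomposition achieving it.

Every bag has size at most 3, so the width is 3 − 1 = 2 and tw(G) ≤ 2. For the lower bound, G contains the cycle 2–1–3–4–0–7–6–5–2, so G is not a forest; only forests have treewidth ≤ 1, hence tw(G) ≥ 2. Hence tw(G) = 2 exactly.

Treewidth 2.
Bags: B1 = {1, 2, 3}  B2 = {2, 3, 4}  B3 = {0, 2, 4}  B4 = {0, 2, 7}  B5 = {2, 6, 7}  B6 = {2, 5, 6}
Tree: B1–B2, B2–B3, B3–B4, B4–B5, B5–B6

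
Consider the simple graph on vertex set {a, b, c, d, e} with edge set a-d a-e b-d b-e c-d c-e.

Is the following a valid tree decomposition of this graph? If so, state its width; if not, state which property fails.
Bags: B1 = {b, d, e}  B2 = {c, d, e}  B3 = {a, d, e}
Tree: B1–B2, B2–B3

Vertex coverage: the bags together contain {a, b, c, d, e}, the full vertex set. Edge coverage: each edge of G has both endpoints in at least one bag. Running intersection: for every vertex, the bags containing it form a connected subtree. All three properties hold, so this is a valid tree decomposition of width max|bag| − 1 = 2, and hence tw(G) ≤ 2.

Yes; width 2.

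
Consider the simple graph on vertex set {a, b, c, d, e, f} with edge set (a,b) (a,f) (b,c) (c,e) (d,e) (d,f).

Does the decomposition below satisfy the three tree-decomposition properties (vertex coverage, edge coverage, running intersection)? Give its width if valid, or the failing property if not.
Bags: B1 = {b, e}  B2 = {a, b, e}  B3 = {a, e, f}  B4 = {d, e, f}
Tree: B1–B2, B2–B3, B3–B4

No — vertex c appears in no bag.

A tree decomposition must satisfy three properties: every vertex lies in some bag; for every edge, both endpoints lie together in some bag; and for every vertex, the bags containing it form a connected subtree. Here vertex c appears in no bag, so the decomposition is invalid.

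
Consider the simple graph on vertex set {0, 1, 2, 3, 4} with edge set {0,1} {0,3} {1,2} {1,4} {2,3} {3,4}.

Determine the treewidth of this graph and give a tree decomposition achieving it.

Treewidth 2.
One such decomposition:
Bags: B1 = {1, 2, 3}  B2 = {1, 3, 4}  B3 = {0, 1, 3}
Tree: B1–B2, B2–B3

The largest bag has 3 vertices, giving width 2; this decomposition certifies tw(G) ≤ 2. Since 2–3–4–1–2 is a cycle in G, G is not acyclic. Forests are exactly the graphs of treewidth ≤ 1, so tw(G) ≥ 2. Combining the bounds, tw(G) = 2.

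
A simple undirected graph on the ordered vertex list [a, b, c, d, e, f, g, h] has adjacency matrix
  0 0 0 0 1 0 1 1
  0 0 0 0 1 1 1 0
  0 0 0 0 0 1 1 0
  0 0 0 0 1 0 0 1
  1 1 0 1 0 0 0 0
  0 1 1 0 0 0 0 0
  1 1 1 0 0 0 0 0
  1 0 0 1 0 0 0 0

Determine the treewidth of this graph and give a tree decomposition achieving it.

Treewidth 2.
One such decomposition:
Bags: B1 = {b, c, f}  B2 = {b, c, g}  B3 = {b, e, g}  B4 = {a, e, g}  B5 = {a, d, e}  B6 = {a, d, h}
Tree: B1–B2, B2–B3, B3–B4, B4–B5, B5–B6

Each bag holds 3 vertices, so the decomposition has width 2, which upper-bounds the treewidth. For the lower bound, G contains the cycle f–c–g–b–f, so G is not a forest; only forests have treewidth ≤ 1, hence tw(G) ≥ 2. Combining the bounds, tw(G) = 2.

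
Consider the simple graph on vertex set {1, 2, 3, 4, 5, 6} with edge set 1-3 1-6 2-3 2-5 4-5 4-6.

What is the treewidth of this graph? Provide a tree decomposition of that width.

Treewidth 2.
One optimal decomposition is:
Bags: B1 = {2, 3, 5}  B2 = {3, 4, 5}  B3 = {3, 4, 6}  B4 = {1, 3, 6}
Tree: B1–B2, B2–B3, B3–B4

The largest bag has 3 vertices, giving width 2; this decomposition certifies tw(G) ≤ 2. The edges 3–2–5–4–6–1–3 form a cycle, so G is not a tree and its treewidth is at least 2. The upper and lower bounds meet at 2, so that is the treewidth.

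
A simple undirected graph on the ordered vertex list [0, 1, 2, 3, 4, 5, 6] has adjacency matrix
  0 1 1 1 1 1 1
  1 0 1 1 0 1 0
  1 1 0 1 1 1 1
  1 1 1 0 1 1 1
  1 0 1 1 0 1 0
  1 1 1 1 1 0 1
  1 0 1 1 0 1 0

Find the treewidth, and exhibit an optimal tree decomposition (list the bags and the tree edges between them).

The largest bag has 5 vertices, giving width 4; this decomposition certifies tw(G) ≤ 4. Conversely, {0, 1, 2, 3, 5} is a clique of size 5, and the vertices of any clique must share a bag in every tree decomposition; so some bag has ≥ 5 vertices and tw(G) ≥ 4. Hence tw(G) = 4 exactly.

Treewidth 4.
One optimal decomposition is:
Bags: B1 = {0, 1, 2, 3, 5}  B2 = {0, 2, 3, 5, 6}  B3 = {0, 2, 3, 4, 5}
Tree: B1–B2, B1–B3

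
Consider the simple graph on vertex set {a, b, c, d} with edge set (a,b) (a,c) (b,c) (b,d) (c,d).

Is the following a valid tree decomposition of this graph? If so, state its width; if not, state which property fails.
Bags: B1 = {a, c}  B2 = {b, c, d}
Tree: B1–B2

A tree decomposition must satisfy three properties: every vertex lies in some bag; for every edge, both endpoints lie together in some bag; and for every vertex, the bags containing it form a connected subtree. Here edge (b,a) lies in no bag, so the decomposition is invalid.

No — edge (b,a) lies in no bag.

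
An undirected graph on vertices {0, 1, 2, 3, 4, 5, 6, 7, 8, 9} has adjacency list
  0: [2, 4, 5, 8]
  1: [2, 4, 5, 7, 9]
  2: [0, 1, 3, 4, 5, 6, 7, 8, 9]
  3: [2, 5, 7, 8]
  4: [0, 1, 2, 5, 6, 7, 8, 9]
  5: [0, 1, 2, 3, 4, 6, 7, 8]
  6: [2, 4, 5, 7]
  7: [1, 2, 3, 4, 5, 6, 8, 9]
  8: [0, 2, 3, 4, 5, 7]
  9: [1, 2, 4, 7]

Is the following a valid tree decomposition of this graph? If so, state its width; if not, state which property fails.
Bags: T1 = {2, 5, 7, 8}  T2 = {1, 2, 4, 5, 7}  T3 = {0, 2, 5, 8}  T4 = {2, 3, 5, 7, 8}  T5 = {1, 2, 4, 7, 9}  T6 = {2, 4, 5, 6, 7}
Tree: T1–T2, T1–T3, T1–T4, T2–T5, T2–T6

No — edge (4,8) lies in no bag.

A tree decomposition must satisfy three properties: every vertex lies in some bag; for every edge, both endpoints lie together in some bag; and for every vertex, the bags containing it form a connected subtree. Here edge (4,8) lies in no bag, so the decomposition is invalid.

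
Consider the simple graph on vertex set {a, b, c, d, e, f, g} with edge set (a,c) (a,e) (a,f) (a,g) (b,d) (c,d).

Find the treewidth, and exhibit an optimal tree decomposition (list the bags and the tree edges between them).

Treewidth 1.
One optimal decomposition is:
Bags: B1 = {a, c}  B2 = {a, g}  B3 = {c, d}  B4 = {a, f}  B5 = {a, e}  B6 = {b, d}
Tree: B1–B2, B1–B3, B2–B4, B1–B5, B3–B6

The largest bag has 2 vertices, giving width 1; this decomposition certifies tw(G) ≤ 1. Since G has at least one edge (e.g. c–a), it is not an edgeless graph, so tw(G) ≥ 1. Therefore the treewidth is 1.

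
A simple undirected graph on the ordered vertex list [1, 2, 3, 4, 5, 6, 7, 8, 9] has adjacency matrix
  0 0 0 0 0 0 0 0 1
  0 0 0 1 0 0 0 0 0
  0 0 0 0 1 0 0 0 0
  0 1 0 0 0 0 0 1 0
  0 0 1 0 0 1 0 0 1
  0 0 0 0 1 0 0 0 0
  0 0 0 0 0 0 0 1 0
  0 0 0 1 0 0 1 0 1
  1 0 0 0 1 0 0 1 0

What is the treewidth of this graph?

A width-1 tree decomposition is:
Bags: B1 = {8, 9}  B2 = {7, 8}  B3 = {5, 9}  B4 = {3, 5}  B5 = {1, 9}  B6 = {4, 8}  B7 = {5, 6}  B8 = {2, 4}
Tree: B1–B2, B1–B3, B3–B4, B3–B5, B2–B6, B3–B7, B6–B8
Every bag has size at most 2, so the width is 2 − 1 = 1 and tw(G) ≤ 1. Any graph with an edge has treewidth ≥ 1, and G has the edge 8–9. Hence tw(G) = 1 exactly.

1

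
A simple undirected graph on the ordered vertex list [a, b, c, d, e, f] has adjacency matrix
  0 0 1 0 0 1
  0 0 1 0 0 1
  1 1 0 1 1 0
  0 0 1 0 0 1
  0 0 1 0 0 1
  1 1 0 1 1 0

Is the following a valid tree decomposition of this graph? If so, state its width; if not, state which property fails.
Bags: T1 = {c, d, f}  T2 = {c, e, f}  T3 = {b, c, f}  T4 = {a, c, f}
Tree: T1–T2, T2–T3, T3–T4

Yes; width 2.

Every vertex of G appears in some bag (union = {a, b, c, d, e, f}); every edge is covered by a bag; and for each vertex v the set of bags containing v is connected in the bag tree. The decomposition is therefore valid. The largest bag has 3 vertices, so the width is 2.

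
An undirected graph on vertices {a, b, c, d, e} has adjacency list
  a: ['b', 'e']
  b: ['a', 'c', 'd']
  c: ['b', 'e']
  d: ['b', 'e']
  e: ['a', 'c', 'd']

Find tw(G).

A width-2 tree decomposition is:
Bags: B1 = {b, d, e}  B2 = {a, b, e}  B3 = {b, c, e}
Tree: B1–B2, B2–B3
The largest bag has 3 vertices, giving width 2; this decomposition certifies tw(G) ≤ 2. The edges d–b–a–e–d form a cycle, so G is not a tree and its treewidth is at least 2. The upper and lower bounds meet at 2, so that is the treewidth.

2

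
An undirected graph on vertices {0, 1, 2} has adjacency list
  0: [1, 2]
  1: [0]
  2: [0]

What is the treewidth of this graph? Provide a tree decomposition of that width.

Every bag has size at most 2, so the width is 2 − 1 = 1 and tw(G) ≤ 1. Since G has at least one edge (e.g. 0–2), it is not an edgeless graph, so tw(G) ≥ 1. Combining the bounds, tw(G) = 1.

Treewidth 1.
One such decomposition:
Bags: B1 = {0, 2}  B2 = {0, 1}
Tree: B1–B2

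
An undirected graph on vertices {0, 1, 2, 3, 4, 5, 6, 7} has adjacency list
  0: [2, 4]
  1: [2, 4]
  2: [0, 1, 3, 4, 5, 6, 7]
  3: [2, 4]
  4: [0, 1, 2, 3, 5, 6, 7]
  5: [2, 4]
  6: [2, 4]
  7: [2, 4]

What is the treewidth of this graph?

2

A width-2 tree decomposition is:
Bags: B1 = {2, 4, 6}  B2 = {2, 3, 4}  B3 = {2, 4, 7}  B4 = {2, 4, 5}  B5 = {1, 2, 4}  B6 = {0, 2, 4}
Tree: B1–B2, B1–B3, B3–B4, B4–B5, B4–B6
The largest bag has 3 vertices, giving width 2; this decomposition certifies tw(G) ≤ 2. On the other hand G contains the 3-clique {0, 2, 4}. A clique must lie in a single bag of any decomposition, so no decomposition can have width below 2. Therefore the treewidth is 2.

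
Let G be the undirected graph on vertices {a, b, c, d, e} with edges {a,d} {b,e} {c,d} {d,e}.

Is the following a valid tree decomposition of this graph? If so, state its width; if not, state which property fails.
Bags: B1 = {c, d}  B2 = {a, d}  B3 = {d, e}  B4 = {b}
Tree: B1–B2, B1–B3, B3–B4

No — edge (e,b) lies in no bag.

A tree decomposition must satisfy three properties: every vertex lies in some bag; for every edge, both endpoints lie together in some bag; and for every vertex, the bags containing it form a connected subtree. Here edge (e,b) lies in no bag, so the decomposition is invalid.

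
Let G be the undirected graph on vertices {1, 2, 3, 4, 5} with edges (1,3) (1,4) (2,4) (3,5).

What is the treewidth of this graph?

1

A width-1 tree decomposition is:
Bags: B1 = {3, 5}  B2 = {1, 3}  B3 = {1, 4}  B4 = {2, 4}
Tree: B1–B2, B2–B3, B3–B4
Every bag has size at most 2, so the width is 2 − 1 = 1 and tw(G) ≤ 1. G has an edge, so its treewidth is at least 1. Therefore the treewidth is 1.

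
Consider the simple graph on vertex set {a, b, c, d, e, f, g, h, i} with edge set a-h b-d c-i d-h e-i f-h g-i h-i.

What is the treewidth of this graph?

A width-1 tree decomposition is:
Bags: B1 = {d, h}  B2 = {h, i}  B3 = {f, h}  B4 = {e, i}  B5 = {a, h}  B6 = {g, i}  B7 = {c, i}  B8 = {b, d}
Tree: B1–B2, B1–B3, B2–B4, B2–B5, B4–B6, B4–B7, B1–B8
Each bag holds 2 vertices, so the decomposition has width 1, which upper-bounds the treewidth. G has an edge, so its treewidth is at least 1. Therefore the treewidth is 1.

1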